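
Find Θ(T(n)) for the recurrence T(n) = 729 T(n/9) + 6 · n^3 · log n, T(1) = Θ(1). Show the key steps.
T(n) = Θ(n^3 · (log n)^2)

Here log_9 729 = 3 and f(n) = 6 · n^3 · log n = Θ(n^(log_9 729) · (log n)^1). This is the extended Case 2 of the master theorem (f matches the critical exponent up to log factors), giving T(n) = Θ(n^(log_9 729) · (log n)^(1+1)) = Θ(n^3 · (log n)^2).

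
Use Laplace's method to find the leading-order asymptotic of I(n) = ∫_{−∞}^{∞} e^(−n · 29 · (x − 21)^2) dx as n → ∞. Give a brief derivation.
I(n) = sqrt(π/(29n))

Here φ(x) = 29 · (x − 21)^2 has its unique minimum at x* = 21 with φ(x*) = 0 and φ''(x*) = 58. Laplace's method gives
  I(n) ~ e^(−n φ(x*)) · sqrt(2π / (n · φ''(x*))) = sqrt(2π / (58n)) = sqrt(π/(29n)).
This is exact: substituting u = (x − 21)·sqrt(29n) gives I(n) = (1/sqrt(29n)) ∫_{−∞}^{∞} e^(−u^2) du = sqrt(π/(29n)).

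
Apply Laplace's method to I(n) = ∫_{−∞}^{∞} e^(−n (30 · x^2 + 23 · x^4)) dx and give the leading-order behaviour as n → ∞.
I(n) ~ sqrt(π/(30n))

φ(x) = 30 · x^2 + 23 · x^4 has its unique global minimum at x* = 0 (since φ'(x) = 60x + 92x^3 = 0 only at x = 0 for real x with both coefficients positive, and φ → ∞ as |x| → ∞). At x* = 0, φ(0) = 0 and φ''(0) = 60. Laplace's method then gives
  I(n) ~ sqrt(2π / (n · φ''(0))) · e^(−n φ(0)) = sqrt(2π / (60n)) = sqrt(π/(30n)).
The 23 · x^4 term contributes only at subleading order (an O(1/n) relative correction).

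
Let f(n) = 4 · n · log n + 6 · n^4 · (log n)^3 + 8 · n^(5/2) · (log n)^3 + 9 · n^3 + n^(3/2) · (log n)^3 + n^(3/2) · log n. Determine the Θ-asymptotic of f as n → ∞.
f(n) ∈ Θ(n^4 · (log n)^3)

Compare the terms by growth order. For large n, n^a · (log n)^b dominates n^a' · (log n)^b' iff a > a', or (a = a' and b > b'). Ranking the 6 terms shows the dominant one is 6 · n^4 · (log n)^3. Hence f(n) ∈ Θ(n^4 · (log n)^3).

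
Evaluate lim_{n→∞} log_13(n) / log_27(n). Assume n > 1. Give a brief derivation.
lim = ln(27) / ln(13) = log_13(27)

Change of base: log_13(n) = ln n / ln 13 and log_27(n) = ln n / ln 27. The ratio is (ln n / ln 13) · (ln 27 / ln n) = ln 27 / ln 13, a constant independent of n. So the limit is ln 27 / ln 13 = log_13(27).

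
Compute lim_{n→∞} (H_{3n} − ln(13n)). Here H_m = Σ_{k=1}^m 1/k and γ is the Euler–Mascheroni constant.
lim = ln(3/13) + γ

By Euler-Maclaurin, H_m = ln m + γ + O(1/m). So
  H_{3n} − ln(13n) = ln(3n) + γ − ln(13n) + O(1/n)
                       = ln(3/13) + γ + O(1/n).
Hence the limit is ln(3/13) + γ.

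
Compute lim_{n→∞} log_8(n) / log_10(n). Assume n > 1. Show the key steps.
lim = ln(10) / ln(8) = log_8(10)

Change of base: log_8(n) = ln n / ln 8 and log_10(n) = ln n / ln 10. The ratio is (ln n / ln 8) · (ln 10 / ln n) = ln 10 / ln 8, a constant independent of n. So the limit is ln 10 / ln 8 = log_8(10).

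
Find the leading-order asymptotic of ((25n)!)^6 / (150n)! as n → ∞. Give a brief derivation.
((25n)!)^6/(150n)! ~ ((2π·25n)^(5/2) / sqrt(6)) · 6^(−6·25n)  →  0

Write N = 25n. Stirling: N! ~ sqrt(2π N)(N/e)^N and (6N)! ~ sqrt(2π·6N)·(6N/e)^(6N).
  (N!)^6/(6N)! ~ (2π N)^(6/2) (N/e)^(6N) / [sqrt(2π·6N) (6N/e)^(6N)]
     = (2π N)^(6/2) / sqrt(2π·6N) · (N/(6N))^(6N)
     = (2π N)^((6−1)/2) / sqrt(6) · 6^(−6N).
Since 6^6 > 1, the factor 6^(−6N) decays exponentially, so the ratio → 0. Substituting N = 25n gives the stated form.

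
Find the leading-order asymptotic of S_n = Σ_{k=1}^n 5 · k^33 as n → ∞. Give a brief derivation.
S_n ~ 5 · n^34 / 34

By integral comparison (Euler-Maclaurin), Σ_{k=1}^n 5 · k^33 = 5 · ∫_0^n x^33 dx + O(n^33) = 5 · n^34/34 + O(n^33). (Equivalently, Faulhaber's formula gives the same leading term.)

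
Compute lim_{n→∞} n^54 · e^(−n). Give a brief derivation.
lim = 0

Exponentials with base > 1 dominate every fixed polynomial: for any fixed c, n^c / e^n → 0 as n → ∞ (e.g. by the ratio test, or since e^n grows faster than any power of n). Hence n^54 · e^(−n) = n^54 / e^n → 0.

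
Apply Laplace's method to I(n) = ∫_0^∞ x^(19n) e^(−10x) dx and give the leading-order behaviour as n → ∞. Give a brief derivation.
I(n) ~ (sqrt(2π·19n) / 10) · (19n/(10e))^(19n)

Write the integrand as exp(19n ln x − 10x) and set f(x) = 19n ln x − 10x. Then f'(x) = 19n/x − 10 = 0 at x* = 19n/10, and f''(x*) = −19n/x*^2 = −10^2/(19n). Laplace's method (interior maximum) gives
  I(n) ~ e^(f(x*)) · sqrt(2π / |f''(x*)|)
        = exp(19n ln(19n/10) − 19n) · sqrt(2π · 19n / 10^2)
        = (19n/10)^(19n) e^(−19n) · sqrt(2π·19n) / 10
        = (sqrt(2π·19n) / 10) · (19n/(10e))^(19n).
This matches Γ(19n+1)/10^(19n+1) with Stirling applied to Γ.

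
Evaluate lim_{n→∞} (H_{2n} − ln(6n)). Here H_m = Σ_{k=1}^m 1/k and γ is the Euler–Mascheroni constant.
lim = −ln 3 + γ

By Euler-Maclaurin, H_m = ln m + γ + O(1/m). So
  H_{2n} − ln(6n) = ln(2n) + γ − ln(6n) + O(1/n)
                       = ln(2/6) + γ + O(1/n).
Hence the limit is ln(2/6) + γ (= −ln 3).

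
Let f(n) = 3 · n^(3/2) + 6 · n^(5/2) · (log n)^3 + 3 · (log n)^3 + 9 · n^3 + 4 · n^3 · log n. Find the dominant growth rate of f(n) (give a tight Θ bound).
f(n) ∈ Θ(n^3 · log n)

Compare the terms by growth order. For large n, n^a · (log n)^b dominates n^a' · (log n)^b' iff a > a', or (a = a' and b > b'). Ranking the 5 terms shows the dominant one is 4 · n^3 · log n. Hence f(n) ∈ Θ(n^3 · log n).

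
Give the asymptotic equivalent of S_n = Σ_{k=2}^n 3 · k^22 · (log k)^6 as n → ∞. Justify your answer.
S_n ~ 3 · n^23 · (log n)^6 / 23

By integral comparison, S_n = ∫_1^n 3 · x^22 · (log x)^6 dx + O(n^22 · (log n)^6). For the integral, the leading term of ∫_1^n x^22 (log x)^6 dx is n^23/23 · (log n)^6 (by repeated integration by parts; each step lowers the log-exponent and produces a relatively O(1/log n) correction). Hence S_n ~ 3 · n^23 · (log n)^6 / 23.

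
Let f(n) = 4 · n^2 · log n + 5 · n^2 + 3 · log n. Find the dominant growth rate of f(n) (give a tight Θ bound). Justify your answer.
f(n) ∈ Θ(n^2 · log n)

Compare the terms by growth order. For large n, n^a · (log n)^b dominates n^a' · (log n)^b' iff a > a', or (a = a' and b > b'). Ranking the 3 terms shows the dominant one is 4 · n^2 · log n. Hence f(n) ∈ Θ(n^2 · log n).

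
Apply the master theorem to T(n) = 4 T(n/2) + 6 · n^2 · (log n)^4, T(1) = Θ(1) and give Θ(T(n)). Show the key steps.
T(n) = Θ(n^2 · (log n)^5)

Here log_2 4 = 2 and f(n) = 6 · n^2 · (log n)^4 = Θ(n^(log_2 4) · (log n)^4). This is the extended Case 2 of the master theorem (f matches the critical exponent up to log factors), giving T(n) = Θ(n^(log_2 4) · (log n)^(4+1)) = Θ(n^2 · (log n)^5).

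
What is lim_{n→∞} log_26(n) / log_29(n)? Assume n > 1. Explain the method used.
lim = ln(29) / ln(26) = log_26(29)

Change of base: log_26(n) = ln n / ln 26 and log_29(n) = ln n / ln 29. The ratio is (ln n / ln 26) · (ln 29 / ln n) = ln 29 / ln 26, a constant independent of n. So the limit is ln 29 / ln 26 = log_26(29).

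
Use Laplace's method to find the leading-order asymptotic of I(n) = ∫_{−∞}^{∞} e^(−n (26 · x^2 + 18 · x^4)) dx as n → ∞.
I(n) ~ sqrt(π/(26n))

φ(x) = 26 · x^2 + 18 · x^4 has its unique global minimum at x* = 0 (since φ'(x) = 52x + 72x^3 = 0 only at x = 0 for real x with both coefficients positive, and φ → ∞ as |x| → ∞). At x* = 0, φ(0) = 0 and φ''(0) = 52. Laplace's method then gives
  I(n) ~ sqrt(2π / (n · φ''(0))) · e^(−n φ(0)) = sqrt(2π / (52n)) = sqrt(π/(26n)).
The 18 · x^4 term contributes only at subleading order (an O(1/n) relative correction).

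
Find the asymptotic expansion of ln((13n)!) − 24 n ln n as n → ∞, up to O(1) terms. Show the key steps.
ln((13n)!) − 24 n ln n = −11 n ln n + 13(ln 13 − 1) n + (1/2) ln(2π·13n) + O(1/n)

Stirling: ln((13n)!) = 13n ln(13n) − 13n + (1/2) ln(2π·13n) + O(1/n).
Expand 13n ln(13n) = 13n (ln n + ln 13) = 13n ln n + 13n ln 13.
Subtract 24n ln n: leading term is (13 − 24) n ln n = −11 n ln n. The next term is 13n ln 13 − 13n = 13(ln 13 − 1) n. Then the (1/2) ln(2π·13n) correction.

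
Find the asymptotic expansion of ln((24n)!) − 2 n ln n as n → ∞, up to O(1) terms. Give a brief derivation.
ln((24n)!) − 2 n ln n = 22 n ln n + 24(ln 24 − 1) n + (1/2) ln(2π·24n) + O(1/n)

Stirling: ln((24n)!) = 24n ln(24n) − 24n + (1/2) ln(2π·24n) + O(1/n).
Expand 24n ln(24n) = 24n (ln n + ln 24) = 24n ln n + 24n ln 24.
Subtract 2n ln n: leading term is (24 − 2) n ln n = 22 n ln n. The next term is 24n ln 24 − 24n = 24(ln 24 − 1) n. Then the (1/2) ln(2π·24n) correction.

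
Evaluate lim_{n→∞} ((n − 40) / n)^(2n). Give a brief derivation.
lim = e^(−80)

Rewrite as (1 − 40/n)^(2n). By the standard limit (1 + x/n)^n → e^x, we have (1 − 40/n)^n → e^(−40), and raising to the 2nd power gives e^(−80).
More precisely, ln[(1 − 40/n)^(2n)] = 2n · ln(1 − 40/n) = 2n · (-40/n + O(1/n^2)) = -80 + O(1/n) → -80.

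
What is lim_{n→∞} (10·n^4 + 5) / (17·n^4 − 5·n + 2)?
lim = 10/17

For large n the leading n^4 terms dominate both numerator and denominator. Dividing top and bottom by n^4, every other term tends to 0, leaving 10/17.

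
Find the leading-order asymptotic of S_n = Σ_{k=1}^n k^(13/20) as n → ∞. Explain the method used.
S_n ~ (20/33) · n^(33/20)

Integral comparison: Σ_{k=1}^n k^(13/20) = ∫_0^n x^(13/20) dx + O(n^(13/20)). The integral is n^(1 + 13/20) / (1 + 13/20) = n^((13+20)/20) / ((13+20)/20) = (20/33) · n^(33/20).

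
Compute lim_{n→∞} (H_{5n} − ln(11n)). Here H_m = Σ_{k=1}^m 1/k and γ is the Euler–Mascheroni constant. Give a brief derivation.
lim = ln(5/11) + γ

By Euler-Maclaurin, H_m = ln m + γ + O(1/m). So
  H_{5n} − ln(11n) = ln(5n) + γ − ln(11n) + O(1/n)
                       = ln(5/11) + γ + O(1/n).
Hence the limit is ln(5/11) + γ.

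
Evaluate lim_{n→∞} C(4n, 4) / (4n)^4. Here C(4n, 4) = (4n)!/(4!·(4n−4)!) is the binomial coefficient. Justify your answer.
lim = 1/4! = 1/24

With N = 4n → ∞: C(N, 4) / N^4 = [N(N−1)…(N−3)] / (4! · N^4) = (1/4!) · 1 · (1 − 1/(4n)) · (1 − 2/(4n)) · (1 − 3/(4n)). Each factor → 1 as N → ∞, so the limit is 1/4! = 1/24.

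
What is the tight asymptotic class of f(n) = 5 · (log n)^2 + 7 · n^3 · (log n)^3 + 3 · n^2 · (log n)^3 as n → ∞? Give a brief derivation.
f(n) ∈ Θ(n^3 · (log n)^3)

Compare the terms by growth order. For large n, n^a · (log n)^b dominates n^a' · (log n)^b' iff a > a', or (a = a' and b > b'). Ranking the 3 terms shows the dominant one is 7 · n^3 · (log n)^3. Hence f(n) ∈ Θ(n^3 · (log n)^3).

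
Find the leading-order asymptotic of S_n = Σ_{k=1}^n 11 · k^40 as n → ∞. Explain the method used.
S_n ~ 11 · n^41 / 41

By integral comparison (Euler-Maclaurin), Σ_{k=1}^n 11 · k^40 = 11 · ∫_0^n x^40 dx + O(n^40) = 11 · n^41/41 + O(n^40). (Equivalently, Faulhaber's formula gives the same leading term.)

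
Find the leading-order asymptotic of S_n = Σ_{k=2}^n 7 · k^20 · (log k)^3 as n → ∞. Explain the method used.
S_n ~ n^21 · (log n)^3 / 3

By integral comparison, S_n = ∫_1^n 7 · x^20 · (log x)^3 dx + O(n^20 · (log n)^3). For the integral, the leading term of ∫_1^n x^20 (log x)^3 dx is n^21/21 · (log n)^3 (by repeated integration by parts; each step lowers the log-exponent and produces a relatively O(1/log n) correction). Hence S_n ~ n^21 · (log n)^3 / 3.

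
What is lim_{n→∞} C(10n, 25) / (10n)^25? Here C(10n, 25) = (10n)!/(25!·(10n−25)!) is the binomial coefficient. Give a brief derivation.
lim = 1/25! = 1/15511210043330985984000000

With N = 10n → ∞: C(N, 25) / N^25 = [N(N−1)…(N−24)] / (25! · N^25) = (1/25!) · 1 · (1 − 1/(10n)) · … · (1 − 24/(10n)). Each factor → 1 as N → ∞, so the limit is 1/25! = 1/15511210043330985984000000.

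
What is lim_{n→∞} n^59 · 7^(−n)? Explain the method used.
lim = 0

Exponentials with base > 1 dominate every fixed polynomial: for any fixed c, n^c / 7^n → 0 as n → ∞ (e.g. by the ratio test, or by writing 7^n = e^(n ln 7) and noting e^(n ln 7) / n^c → ∞). Hence n^59 · 7^(−n) = n^59 / 7^n → 0.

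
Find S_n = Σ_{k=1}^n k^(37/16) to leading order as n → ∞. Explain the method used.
S_n ~ (16/53) · n^(53/16)

Integral comparison: Σ_{k=1}^n k^(37/16) = ∫_0^n x^(37/16) dx + O(n^(37/16)). The integral is n^(1 + 37/16) / (1 + 37/16) = n^((37+16)/16) / ((37+16)/16) = (16/53) · n^(53/16).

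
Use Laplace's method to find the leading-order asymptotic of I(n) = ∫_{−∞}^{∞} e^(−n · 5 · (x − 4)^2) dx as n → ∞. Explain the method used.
I(n) = sqrt(π/(5n))

Here φ(x) = 5 · (x − 4)^2 has its unique minimum at x* = 4 with φ(x*) = 0 and φ''(x*) = 10. Laplace's method gives
  I(n) ~ e^(−n φ(x*)) · sqrt(2π / (n · φ''(x*))) = sqrt(2π / (10n)) = sqrt(π/(5n)).
This is exact: substituting u = (x − 4)·sqrt(5n) gives I(n) = (1/sqrt(5n)) ∫_{−∞}^{∞} e^(−u^2) du = sqrt(π/(5n)).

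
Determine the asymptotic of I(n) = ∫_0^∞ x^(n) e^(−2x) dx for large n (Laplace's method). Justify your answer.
I(n) ~ (sqrt(2π·n) / 2) · (n/(2e))^(n)

Write the integrand as exp(n ln x − 2x) and set f(x) = n ln x − 2x. Then f'(x) = n/x − 2 = 0 at x* = n/2, and f''(x*) = −n/x*^2 = −2^2/(n). Laplace's method (interior maximum) gives
  I(n) ~ e^(f(x*)) · sqrt(2π / |f''(x*)|)
        = exp(n ln(n/2) − n) · sqrt(2π · n / 2^2)
        = (n/2)^(n) e^(−n) · sqrt(2π·n) / 2
        = (sqrt(2π·n) / 2) · (n/(2e))^(n).
This matches Γ(n+1)/2^(n+1) with Stirling applied to Γ.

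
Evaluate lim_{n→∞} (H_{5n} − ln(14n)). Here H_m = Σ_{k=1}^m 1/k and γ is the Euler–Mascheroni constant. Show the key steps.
lim = ln(5/14) + γ

By Euler-Maclaurin, H_m = ln m + γ + O(1/m). So
  H_{5n} − ln(14n) = ln(5n) + γ − ln(14n) + O(1/n)
                       = ln(5/14) + γ + O(1/n).
Hence the limit is ln(5/14) + γ.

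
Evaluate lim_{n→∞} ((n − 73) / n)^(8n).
lim = e^(−584)

Rewrite as (1 − 73/n)^(8n). By the standard limit (1 + x/n)^n → e^x, we have (1 − 73/n)^n → e^(−73), and raising to the 8th power gives e^(−584).
More precisely, ln[(1 − 73/n)^(8n)] = 8n · ln(1 − 73/n) = 8n · (-73/n + O(1/n^2)) = -584 + O(1/n) → -584.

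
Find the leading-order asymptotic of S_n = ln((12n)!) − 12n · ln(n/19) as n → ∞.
S_n ~ 12n · (ln 228 − 1) + O(ln n)

Stirling: ln((12n)!) = 12n ln(12n) − 12n + O(ln n).
  S_n = 12n ln(12n) − 12n − 12n ln(n/19) + O(ln n)
      = 12n ln(12n) − 12n ln n + 12n ln 19 − 12n + O(ln n)
      = 12n ln 12 + 12n ln 19 − 12n + O(ln n)
      = 12n (ln 228 − 1) + O(ln n).
Numerically ln(228) − 1 ≈ 4.4293.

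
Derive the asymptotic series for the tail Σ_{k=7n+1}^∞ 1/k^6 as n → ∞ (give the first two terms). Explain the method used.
Σ_{k>7n} 1/k^6 = 1/(5 · (7n)^5) − 1/(2 · (7n)^6) + O(1/(7n)^7)

Compare to the integral: ∫_{7n}^∞ x^(−6) dx = [−x^(−5)/5]_{7n}^∞ = 1/((6−1)·(7n)^5). The Euler-Maclaurin correction adds −f(7n)/2 = −1/(2·(7n)^6). Euler-Maclaurin then gives
  Σ_{k>7n} 1/k^6 = ∫_{7n}^∞ dx/x^6 − 1/(2·(7n)^6) + O(1/(7n)^7).
(Equivalently this is ζ(6) − Σ_{k≤7n} 1/k^6.)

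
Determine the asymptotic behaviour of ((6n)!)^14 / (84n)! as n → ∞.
((6n)!)^14/(84n)! ~ ((2π·6n)^(13/2) / sqrt(14)) · 14^(−14·6n)  →  0

Write N = 6n. Stirling: N! ~ sqrt(2π N)(N/e)^N and (14N)! ~ sqrt(2π·14N)·(14N/e)^(14N).
  (N!)^14/(14N)! ~ (2π N)^(14/2) (N/e)^(14N) / [sqrt(2π·14N) (14N/e)^(14N)]
     = (2π N)^(14/2) / sqrt(2π·14N) · (N/(14N))^(14N)
     = (2π N)^((14−1)/2) / sqrt(14) · 14^(−14N).
Since 14^14 > 1, the factor 14^(−14N) decays exponentially, so the ratio → 0. Substituting N = 6n gives the stated form.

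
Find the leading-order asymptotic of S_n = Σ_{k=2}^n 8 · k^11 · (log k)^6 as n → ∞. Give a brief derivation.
S_n ~ 2 · n^12 · (log n)^6 / 3

By integral comparison, S_n = ∫_1^n 8 · x^11 · (log x)^6 dx + O(n^11 · (log n)^6). For the integral, the leading term of ∫_1^n x^11 (log x)^6 dx is n^12/12 · (log n)^6 (by repeated integration by parts; each step lowers the log-exponent and produces a relatively O(1/log n) correction). Hence S_n ~ 2 · n^12 · (log n)^6 / 3.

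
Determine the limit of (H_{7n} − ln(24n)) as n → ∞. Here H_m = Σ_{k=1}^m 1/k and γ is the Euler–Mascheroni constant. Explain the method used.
lim = ln(7/24) + γ

By Euler-Maclaurin, H_m = ln m + γ + O(1/m). So
  H_{7n} − ln(24n) = ln(7n) + γ − ln(24n) + O(1/n)
                       = ln(7/24) + γ + O(1/n).
Hence the limit is ln(7/24) + γ.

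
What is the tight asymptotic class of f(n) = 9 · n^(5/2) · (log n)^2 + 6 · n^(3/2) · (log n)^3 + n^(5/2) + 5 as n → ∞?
f(n) ∈ Θ(n^(5/2) · (log n)^2)

Compare the terms by growth order. For large n, n^a · (log n)^b dominates n^a' · (log n)^b' iff a > a', or (a = a' and b > b'). Ranking the 4 terms shows the dominant one is 9 · n^(5/2) · (log n)^2. Hence f(n) ∈ Θ(n^(5/2) · (log n)^2).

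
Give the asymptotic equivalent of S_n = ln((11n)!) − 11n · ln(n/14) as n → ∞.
S_n ~ 11n · (ln 154 − 1) + O(ln n)

Stirling: ln((11n)!) = 11n ln(11n) − 11n + O(ln n).
  S_n = 11n ln(11n) − 11n − 11n ln(n/14) + O(ln n)
      = 11n ln(11n) − 11n ln n + 11n ln 14 − 11n + O(ln n)
      = 11n ln 11 + 11n ln 14 − 11n + O(ln n)
      = 11n (ln 154 − 1) + O(ln n).
Numerically ln(154) − 1 ≈ 4.0370.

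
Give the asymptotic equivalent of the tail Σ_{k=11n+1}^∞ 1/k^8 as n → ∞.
Σ_{k>11n} 1/k^8 ~ 1/(7 · (11n)^7)

Compare to the integral: ∫_{11n}^∞ x^(−8) dx = [−x^(−7)/7]_{11n}^∞ = 1/((8−1)·(11n)^7). Euler-Maclaurin then gives
  Σ_{k>11n} 1/k^8 = ∫_{11n}^∞ dx/x^8 − 1/(2·(11n)^8) + O(1/(11n)^9).
(Equivalently this is ζ(8) − Σ_{k≤11n} 1/k^8.)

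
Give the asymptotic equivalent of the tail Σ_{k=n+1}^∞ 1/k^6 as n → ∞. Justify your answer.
Σ_{k>n} 1/k^6 ~ 1/(5 · n^5)

Compare to the integral: ∫_{n}^∞ x^(−6) dx = [−x^(−5)/5]_{n}^∞ = 1/((6−1)·n^5). Euler-Maclaurin then gives
  Σ_{k>n} 1/k^6 = ∫_{n}^∞ dx/x^6 − 1/(2·n^6) + O(1/n^7).
(Equivalently this is ζ(6) − Σ_{k≤n} 1/k^6.)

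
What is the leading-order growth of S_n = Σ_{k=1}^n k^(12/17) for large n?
S_n ~ (17/29) · n^(29/17)

Integral comparison: Σ_{k=1}^n k^(12/17) = ∫_0^n x^(12/17) dx + O(n^(12/17)). The integral is n^(1 + 12/17) / (1 + 12/17) = n^((12+17)/17) / ((12+17)/17) = (17/29) · n^(29/17).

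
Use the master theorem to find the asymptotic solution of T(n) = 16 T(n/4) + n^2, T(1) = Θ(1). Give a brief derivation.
T(n) = Θ(n^2 log n)

log_4 16 = 2, and f(n) = n^2 = Θ(n^(log_4 16)). This is Case 2 of the master theorem: T(n) = Θ(f(n) · log n) = Θ(n^2 log n).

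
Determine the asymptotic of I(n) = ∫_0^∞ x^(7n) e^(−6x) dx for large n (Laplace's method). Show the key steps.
I(n) ~ (sqrt(2π·7n) / 6) · (7n/(6e))^(7n)

Write the integrand as exp(7n ln x − 6x) and set f(x) = 7n ln x − 6x. Then f'(x) = 7n/x − 6 = 0 at x* = 7n/6, and f''(x*) = −7n/x*^2 = −6^2/(7n). Laplace's method (interior maximum) gives
  I(n) ~ e^(f(x*)) · sqrt(2π / |f''(x*)|)
        = exp(7n ln(7n/6) − 7n) · sqrt(2π · 7n / 6^2)
        = (7n/6)^(7n) e^(−7n) · sqrt(2π·7n) / 6
        = (sqrt(2π·7n) / 6) · (7n/(6e))^(7n).
This matches Γ(7n+1)/6^(7n+1) with Stirling applied to Γ.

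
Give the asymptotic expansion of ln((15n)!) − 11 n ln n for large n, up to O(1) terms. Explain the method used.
ln((15n)!) − 11 n ln n = 4 n ln n + 15(ln 15 − 1) n + (1/2) ln(2π·15n) + O(1/n)

Stirling: ln((15n)!) = 15n ln(15n) − 15n + (1/2) ln(2π·15n) + O(1/n).
Expand 15n ln(15n) = 15n (ln n + ln 15) = 15n ln n + 15n ln 15.
Subtract 11n ln n: leading term is (15 − 11) n ln n = 4 n ln n. The next term is 15n ln 15 − 15n = 15(ln 15 − 1) n. Then the (1/2) ln(2π·15n) correction.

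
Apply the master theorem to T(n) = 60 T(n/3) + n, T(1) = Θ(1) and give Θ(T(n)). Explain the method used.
T(n) = Θ(n^(log_3 60))

Master theorem: compare f(n) = n to n^(log_3 60) where log_3 60 ≈ 3.727. Since 1 < log_3 60, we have f(n) = O(n^(log_3 60 − ε)) for some ε > 0 — Case 1. Hence T(n) = Θ(n^(log_3 60)).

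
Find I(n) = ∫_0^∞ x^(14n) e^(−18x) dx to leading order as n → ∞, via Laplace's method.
I(n) ~ (sqrt(2π·14n) / 18) · (14n/(18e))^(14n)

Write the integrand as exp(14n ln x − 18x) and set f(x) = 14n ln x − 18x. Then f'(x) = 14n/x − 18 = 0 at x* = 14n/18, and f''(x*) = −14n/x*^2 = −18^2/(14n). Laplace's method (interior maximum) gives
  I(n) ~ e^(f(x*)) · sqrt(2π / |f''(x*)|)
        = exp(14n ln(14n/18) − 14n) · sqrt(2π · 14n / 18^2)
        = (14n/18)^(14n) e^(−14n) · sqrt(2π·14n) / 18
        = (sqrt(2π·14n) / 18) · (14n/(18e))^(14n).
This matches Γ(14n+1)/18^(14n+1) with Stirling applied to Γ.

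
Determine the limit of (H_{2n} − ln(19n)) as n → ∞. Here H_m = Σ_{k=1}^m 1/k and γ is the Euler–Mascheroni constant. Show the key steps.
lim = ln(2/19) + γ

By Euler-Maclaurin, H_m = ln m + γ + O(1/m). So
  H_{2n} − ln(19n) = ln(2n) + γ − ln(19n) + O(1/n)
                       = ln(2/19) + γ + O(1/n).
Hence the limit is ln(2/19) + γ.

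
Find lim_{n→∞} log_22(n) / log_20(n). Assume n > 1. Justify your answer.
lim = ln(20) / ln(22) = log_22(20)

Change of base: log_22(n) = ln n / ln 22 and log_20(n) = ln n / ln 20. The ratio is (ln n / ln 22) · (ln 20 / ln n) = ln 20 / ln 22, a constant independent of n. So the limit is ln 20 / ln 22 = log_22(20).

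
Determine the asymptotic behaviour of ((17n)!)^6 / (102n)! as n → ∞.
((17n)!)^6/(102n)! ~ ((2π·17n)^(5/2) / sqrt(6)) · 6^(−6·17n)  →  0

Write N = 17n. Stirling: N! ~ sqrt(2π N)(N/e)^N and (6N)! ~ sqrt(2π·6N)·(6N/e)^(6N).
  (N!)^6/(6N)! ~ (2π N)^(6/2) (N/e)^(6N) / [sqrt(2π·6N) (6N/e)^(6N)]
     = (2π N)^(6/2) / sqrt(2π·6N) · (N/(6N))^(6N)
     = (2π N)^((6−1)/2) / sqrt(6) · 6^(−6N).
Since 6^6 > 1, the factor 6^(−6N) decays exponentially, so the ratio → 0. Substituting N = 17n gives the stated form.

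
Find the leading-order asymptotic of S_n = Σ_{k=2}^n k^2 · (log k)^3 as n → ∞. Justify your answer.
S_n ~ n^3 · (log n)^3 / 3

By integral comparison, S_n = ∫_1^n x^2 · (log x)^3 dx + O(n^2 · (log n)^3). For the integral, the leading term of ∫_1^n x^2 (log x)^3 dx is n^3/3 · (log n)^3 (by repeated integration by parts; each step lowers the log-exponent and produces a relatively O(1/log n) correction). Hence S_n ~ n^3 · (log n)^3 / 3.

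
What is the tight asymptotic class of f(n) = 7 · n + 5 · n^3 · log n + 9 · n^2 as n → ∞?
f(n) ∈ Θ(n^3 · log n)

Compare the terms by growth order. For large n, n^a · (log n)^b dominates n^a' · (log n)^b' iff a > a', or (a = a' and b > b'). Ranking the 3 terms shows the dominant one is 5 · n^3 · log n. Hence f(n) ∈ Θ(n^3 · log n).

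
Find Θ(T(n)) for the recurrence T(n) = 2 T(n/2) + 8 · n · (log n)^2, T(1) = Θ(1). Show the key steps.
T(n) = Θ(n · (log n)^3)

Here log_2 2 = 1 and f(n) = 8 · n · (log n)^2 = Θ(n^(log_2 2) · (log n)^2). This is the extended Case 2 of the master theorem (f matches the critical exponent up to log factors), giving T(n) = Θ(n^(log_2 2) · (log n)^(2+1)) = Θ(n · (log n)^3).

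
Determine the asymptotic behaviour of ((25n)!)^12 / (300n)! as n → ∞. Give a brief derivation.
((25n)!)^12/(300n)! ~ ((2π·25n)^(11/2) / sqrt(12)) · 12^(−12·25n)  →  0

Write N = 25n. Stirling: N! ~ sqrt(2π N)(N/e)^N and (12N)! ~ sqrt(2π·12N)·(12N/e)^(12N).
  (N!)^12/(12N)! ~ (2π N)^(12/2) (N/e)^(12N) / [sqrt(2π·12N) (12N/e)^(12N)]
     = (2π N)^(12/2) / sqrt(2π·12N) · (N/(12N))^(12N)
     = (2π N)^((12−1)/2) / sqrt(12) · 12^(−12N).
Since 12^12 > 1, the factor 12^(−12N) decays exponentially, so the ratio → 0. Substituting N = 25n gives the stated form.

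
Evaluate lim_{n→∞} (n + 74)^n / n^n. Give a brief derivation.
lim = e^74

Rewrite as (1 + 74/n)^(n). By the standard limit (1 + x/n)^n → e^x, we have (1 + 74/n)^n → e^74, and raising to the 1st power gives e^74.
More precisely, ln[(1 + 74/n)^(n)] = n · ln(1 + 74/n) = n · (74/n + O(1/n^2)) = 74 + O(1/n) → 74.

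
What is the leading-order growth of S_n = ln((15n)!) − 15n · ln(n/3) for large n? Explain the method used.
S_n ~ 15n · (ln 45 − 1) + O(ln n)

Stirling: ln((15n)!) = 15n ln(15n) − 15n + O(ln n).
  S_n = 15n ln(15n) − 15n − 15n ln(n/3) + O(ln n)
      = 15n ln(15n) − 15n ln n + 15n ln 3 − 15n + O(ln n)
      = 15n ln 15 + 15n ln 3 − 15n + O(ln n)
      = 15n (ln 45 − 1) + O(ln n).
Numerically ln(45) − 1 ≈ 2.8067.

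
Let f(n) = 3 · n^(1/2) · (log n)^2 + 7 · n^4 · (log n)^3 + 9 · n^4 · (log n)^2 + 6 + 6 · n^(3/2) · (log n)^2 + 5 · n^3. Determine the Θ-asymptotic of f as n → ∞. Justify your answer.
f(n) ∈ Θ(n^4 · (log n)^3)

Compare the terms by growth order. For large n, n^a · (log n)^b dominates n^a' · (log n)^b' iff a > a', or (a = a' and b > b'). Ranking the 6 terms shows the dominant one is 7 · n^4 · (log n)^3. Hence f(n) ∈ Θ(n^4 · (log n)^3).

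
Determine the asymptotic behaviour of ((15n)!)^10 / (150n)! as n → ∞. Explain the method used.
((15n)!)^10/(150n)! ~ ((2π·15n)^(9/2) / sqrt(10)) · 10^(−10·15n)  →  0

Write N = 15n. Stirling: N! ~ sqrt(2π N)(N/e)^N and (10N)! ~ sqrt(2π·10N)·(10N/e)^(10N).
  (N!)^10/(10N)! ~ (2π N)^(10/2) (N/e)^(10N) / [sqrt(2π·10N) (10N/e)^(10N)]
     = (2π N)^(10/2) / sqrt(2π·10N) · (N/(10N))^(10N)
     = (2π N)^((10−1)/2) / sqrt(10) · 10^(−10N).
Since 10^10 > 1, the factor 10^(−10N) decays exponentially, so the ratio → 0. Substituting N = 15n gives the stated form.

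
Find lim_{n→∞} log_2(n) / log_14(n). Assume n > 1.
lim = ln(14) / ln(2) = log_2(14)

Change of base: log_2(n) = ln n / ln 2 and log_14(n) = ln n / ln 14. The ratio is (ln n / ln 2) · (ln 14 / ln n) = ln 14 / ln 2, a constant independent of n. So the limit is ln 14 / ln 2 = log_2(14).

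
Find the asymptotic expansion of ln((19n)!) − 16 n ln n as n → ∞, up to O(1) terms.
ln((19n)!) − 16 n ln n = 3 n ln n + 19(ln 19 − 1) n + (1/2) ln(2π·19n) + O(1/n)

Stirling: ln((19n)!) = 19n ln(19n) − 19n + (1/2) ln(2π·19n) + O(1/n).
Expand 19n ln(19n) = 19n (ln n + ln 19) = 19n ln n + 19n ln 19.
Subtract 16n ln n: leading term is (19 − 16) n ln n = 3 n ln n. The next term is 19n ln 19 − 19n = 19(ln 19 − 1) n. Then the (1/2) ln(2π·19n) correction.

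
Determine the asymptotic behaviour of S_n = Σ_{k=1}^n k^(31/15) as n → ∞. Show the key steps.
S_n ~ (15/46) · n^(46/15)

Integral comparison: Σ_{k=1}^n k^(31/15) = ∫_0^n x^(31/15) dx + O(n^(31/15)). The integral is n^(1 + 31/15) / (1 + 31/15) = n^((31+15)/15) / ((31+15)/15) = (15/46) · n^(46/15).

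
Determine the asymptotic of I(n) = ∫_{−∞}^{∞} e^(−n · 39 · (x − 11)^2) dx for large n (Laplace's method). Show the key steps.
I(n) = sqrt(π/(39n))

Here φ(x) = 39 · (x − 11)^2 has its unique minimum at x* = 11 with φ(x*) = 0 and φ''(x*) = 78. Laplace's method gives
  I(n) ~ e^(−n φ(x*)) · sqrt(2π / (n · φ''(x*))) = sqrt(2π / (78n)) = sqrt(π/(39n)).
This is exact: substituting u = (x − 11)·sqrt(39n) gives I(n) = (1/sqrt(39n)) ∫_{−∞}^{∞} e^(−u^2) du = sqrt(π/(39n)).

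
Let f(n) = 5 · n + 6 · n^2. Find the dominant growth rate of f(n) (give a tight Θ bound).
f(n) ∈ Θ(n^2)

Compare the terms by growth order. For large n, n^a · (log n)^b dominates n^a' · (log n)^b' iff a > a', or (a = a' and b > b'). Ranking the 2 terms shows the dominant one is 6 · n^2. Hence f(n) ∈ Θ(n^2).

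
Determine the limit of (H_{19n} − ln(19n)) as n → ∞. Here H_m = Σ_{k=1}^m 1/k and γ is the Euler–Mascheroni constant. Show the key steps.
lim = γ

By Euler-Maclaurin, H_m = ln m + γ + O(1/m). So
  H_{19n} − ln(19n) = ln(19n) + γ − ln(19n) + O(1/n)
                       = ln(19/19) + γ + O(1/n).
Hence the limit is γ (since ln 1 = 0).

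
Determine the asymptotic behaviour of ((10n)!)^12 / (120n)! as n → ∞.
((10n)!)^12/(120n)! ~ ((2π·10n)^(11/2) / sqrt(12)) · 12^(−12·10n)  →  0

Write N = 10n. Stirling: N! ~ sqrt(2π N)(N/e)^N and (12N)! ~ sqrt(2π·12N)·(12N/e)^(12N).
  (N!)^12/(12N)! ~ (2π N)^(12/2) (N/e)^(12N) / [sqrt(2π·12N) (12N/e)^(12N)]
     = (2π N)^(12/2) / sqrt(2π·12N) · (N/(12N))^(12N)
     = (2π N)^((12−1)/2) / sqrt(12) · 12^(−12N).
Since 12^12 > 1, the factor 12^(−12N) decays exponentially, so the ratio → 0. Substituting N = 10n gives the stated form.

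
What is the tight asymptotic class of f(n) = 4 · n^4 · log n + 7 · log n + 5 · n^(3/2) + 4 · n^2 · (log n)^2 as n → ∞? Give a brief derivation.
f(n) ∈ Θ(n^4 · log n)

Compare the terms by growth order. For large n, n^a · (log n)^b dominates n^a' · (log n)^b' iff a > a', or (a = a' and b > b'). Ranking the 4 terms shows the dominant one is 4 · n^4 · log n. Hence f(n) ∈ Θ(n^4 · log n).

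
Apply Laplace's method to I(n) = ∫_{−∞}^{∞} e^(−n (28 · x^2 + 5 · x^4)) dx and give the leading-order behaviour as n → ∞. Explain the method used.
I(n) ~ sqrt(π/(28n))

φ(x) = 28 · x^2 + 5 · x^4 has its unique global minimum at x* = 0 (since φ'(x) = 56x + 20x^3 = 0 only at x = 0 for real x with both coefficients positive, and φ → ∞ as |x| → ∞). At x* = 0, φ(0) = 0 and φ''(0) = 56. Laplace's method then gives
  I(n) ~ sqrt(2π / (n · φ''(0))) · e^(−n φ(0)) = sqrt(2π / (56n)) = sqrt(π/(28n)).
The 5 · x^4 term contributes only at subleading order (an O(1/n) relative correction).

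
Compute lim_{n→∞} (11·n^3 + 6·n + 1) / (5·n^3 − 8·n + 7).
lim = 11/5

For large n the leading n^3 terms dominate both numerator and denominator. Dividing top and bottom by n^3, every other term tends to 0, leaving 11/5.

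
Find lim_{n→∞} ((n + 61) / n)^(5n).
lim = e^305

Rewrite as (1 + 61/n)^(5n). By the standard limit (1 + x/n)^n → e^x, we have (1 + 61/n)^n → e^61, and raising to the 5th power gives e^305.
More precisely, ln[(1 + 61/n)^(5n)] = 5n · ln(1 + 61/n) = 5n · (61/n + O(1/n^2)) = 305 + O(1/n) → 305.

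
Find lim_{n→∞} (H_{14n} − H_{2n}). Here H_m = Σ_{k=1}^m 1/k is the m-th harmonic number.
lim = ln(14/2) = ln 7

Euler-Maclaurin gives H_m = ln m + γ + 1/(2m) + O(1/m^2). The γ and O(1/m) terms cancel in the difference:
  H_{14n} − H_{2n} = ln(14n) − ln(2n) + O(1/n) = ln(14/2) + O(1/n).
Hence the limit is ln(14/2) = ln 7.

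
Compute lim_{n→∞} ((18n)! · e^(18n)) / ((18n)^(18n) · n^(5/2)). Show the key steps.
lim = 0

Stirling: (18n)! ~ sqrt(2π·18n) · (18n/e)^(18n). Hence
  (18n)! · e^(18n) / (18n)^(18n) ~ sqrt(2π·18n).
Dividing by n^(5/2): sqrt(2π·18n) / n^(5/2) = sqrt(2π·18) · n^((1−5)/2), so the expression behaves like sqrt(2π·18) · n^((1−5)/2) → 0.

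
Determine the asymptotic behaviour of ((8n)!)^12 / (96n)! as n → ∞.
((8n)!)^12/(96n)! ~ ((2π·8n)^(11/2) / sqrt(12)) · 12^(−12·8n)  →  0

Write N = 8n. Stirling: N! ~ sqrt(2π N)(N/e)^N and (12N)! ~ sqrt(2π·12N)·(12N/e)^(12N).
  (N!)^12/(12N)! ~ (2π N)^(12/2) (N/e)^(12N) / [sqrt(2π·12N) (12N/e)^(12N)]
     = (2π N)^(12/2) / sqrt(2π·12N) · (N/(12N))^(12N)
     = (2π N)^((12−1)/2) / sqrt(12) · 12^(−12N).
Since 12^12 > 1, the factor 12^(−12N) decays exponentially, so the ratio → 0. Substituting N = 8n gives the stated form.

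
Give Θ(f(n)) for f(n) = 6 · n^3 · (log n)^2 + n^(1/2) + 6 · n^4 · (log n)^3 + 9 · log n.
f(n) ∈ Θ(n^4 · (log n)^3)

Compare the terms by growth order. For large n, n^a · (log n)^b dominates n^a' · (log n)^b' iff a > a', or (a = a' and b > b'). Ranking the 4 terms shows the dominant one is 6 · n^4 · (log n)^3. Hence f(n) ∈ Θ(n^4 · (log n)^3).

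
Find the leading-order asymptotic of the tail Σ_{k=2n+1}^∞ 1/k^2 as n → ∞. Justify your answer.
Σ_{k>2n} 1/k^2 ~ 1/(1 · (2n))

Compare to the integral: ∫_{2n}^∞ x^(−2) dx = [−x^(−1)/1]_{2n}^∞ = 1/((2−1)·(2n)). Euler-Maclaurin then gives
  Σ_{k>2n} 1/k^2 = ∫_{2n}^∞ dx/x^2 − 1/(2·(2n)^2) + O(1/(2n)^3).
(Equivalently this is ζ(2) − Σ_{k≤2n} 1/k^2.)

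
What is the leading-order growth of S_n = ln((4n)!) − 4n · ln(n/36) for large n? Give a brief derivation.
S_n ~ 4n · (ln 144 − 1) + O(ln n)

Stirling: ln((4n)!) = 4n ln(4n) − 4n + O(ln n).
  S_n = 4n ln(4n) − 4n − 4n ln(n/36) + O(ln n)
      = 4n ln(4n) − 4n ln n + 4n ln 36 − 4n + O(ln n)
      = 4n ln 4 + 4n ln 36 − 4n + O(ln n)
      = 4n (ln 144 − 1) + O(ln n).
Numerically ln(144) − 1 ≈ 3.9698.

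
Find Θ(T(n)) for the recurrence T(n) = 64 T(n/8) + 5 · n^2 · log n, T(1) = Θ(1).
T(n) = Θ(n^2 · (log n)^2)

Here log_8 64 = 2 and f(n) = 5 · n^2 · log n = Θ(n^(log_8 64) · (log n)^1). This is the extended Case 2 of the master theorem (f matches the critical exponent up to log factors), giving T(n) = Θ(n^(log_8 64) · (log n)^(1+1)) = Θ(n^2 · (log n)^2).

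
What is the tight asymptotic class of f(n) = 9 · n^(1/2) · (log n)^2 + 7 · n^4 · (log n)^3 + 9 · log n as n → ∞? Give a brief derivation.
f(n) ∈ Θ(n^4 · (log n)^3)

Compare the terms by growth order. For large n, n^a · (log n)^b dominates n^a' · (log n)^b' iff a > a', or (a = a' and b > b'). Ranking the 3 terms shows the dominant one is 7 · n^4 · (log n)^3. Hence f(n) ∈ Θ(n^4 · (log n)^3).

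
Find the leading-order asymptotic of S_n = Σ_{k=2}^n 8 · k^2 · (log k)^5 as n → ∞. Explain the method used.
S_n ~ 8 · n^3 · (log n)^5 / 3

By integral comparison, S_n = ∫_1^n 8 · x^2 · (log x)^5 dx + O(n^2 · (log n)^5). For the integral, the leading term of ∫_1^n x^2 (log x)^5 dx is n^3/3 · (log n)^5 (by repeated integration by parts; each step lowers the log-exponent and produces a relatively O(1/log n) correction). Hence S_n ~ 8 · n^3 · (log n)^5 / 3.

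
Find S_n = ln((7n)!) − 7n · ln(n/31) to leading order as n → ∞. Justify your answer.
S_n ~ 7n · (ln 217 − 1) + O(ln n)

Stirling: ln((7n)!) = 7n ln(7n) − 7n + O(ln n).
  S_n = 7n ln(7n) − 7n − 7n ln(n/31) + O(ln n)
      = 7n ln(7n) − 7n ln n + 7n ln 31 − 7n + O(ln n)
      = 7n ln 7 + 7n ln 31 − 7n + O(ln n)
      = 7n (ln 217 − 1) + O(ln n).
Numerically ln(217) − 1 ≈ 4.3799.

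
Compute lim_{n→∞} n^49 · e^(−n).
lim = 0

Exponentials with base > 1 dominate every fixed polynomial: for any fixed c, n^c / e^n → 0 as n → ∞ (e.g. by the ratio test, or since e^n grows faster than any power of n). Hence n^49 · e^(−n) = n^49 / e^n → 0.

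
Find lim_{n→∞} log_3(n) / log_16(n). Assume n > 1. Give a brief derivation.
lim = ln(16) / ln(3) = log_3(16)

Change of base: log_3(n) = ln n / ln 3 and log_16(n) = ln n / ln 16. The ratio is (ln n / ln 3) · (ln 16 / ln n) = ln 16 / ln 3, a constant independent of n. So the limit is ln 16 / ln 3 = log_3(16).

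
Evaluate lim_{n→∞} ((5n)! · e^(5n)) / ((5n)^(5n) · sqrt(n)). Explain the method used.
lim = sqrt(2π·5)

Stirling: (5n)! ~ sqrt(2π·5n) · (5n/e)^(5n). Hence
  (5n)! · e^(5n) / (5n)^(5n) ~ sqrt(2π·5n).
Dividing by sqrt(n): sqrt(2π·5n) / sqrt(n) = sqrt(2π·5) · n^((1−1)/2), so the limit is sqrt(2π·5).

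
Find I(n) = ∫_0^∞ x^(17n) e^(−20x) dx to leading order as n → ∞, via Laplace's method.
I(n) ~ (sqrt(2π·17n) / 20) · (17n/(20e))^(17n)

Write the integrand as exp(17n ln x − 20x) and set f(x) = 17n ln x − 20x. Then f'(x) = 17n/x − 20 = 0 at x* = 17n/20, and f''(x*) = −17n/x*^2 = −20^2/(17n). Laplace's method (interior maximum) gives
  I(n) ~ e^(f(x*)) · sqrt(2π / |f''(x*)|)
        = exp(17n ln(17n/20) − 17n) · sqrt(2π · 17n / 20^2)
        = (17n/20)^(17n) e^(−17n) · sqrt(2π·17n) / 20
        = (sqrt(2π·17n) / 20) · (17n/(20e))^(17n).
This matches Γ(17n+1)/20^(17n+1) with Stirling applied to Γ.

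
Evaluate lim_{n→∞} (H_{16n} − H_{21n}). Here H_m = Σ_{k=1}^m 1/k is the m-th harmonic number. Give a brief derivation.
lim = ln(16/21)

Euler-Maclaurin gives H_m = ln m + γ + 1/(2m) + O(1/m^2). The γ and O(1/m) terms cancel in the difference:
  H_{16n} − H_{21n} = ln(16n) − ln(21n) + O(1/n) = ln(16/21) + O(1/n).
Hence the limit is ln(16/21).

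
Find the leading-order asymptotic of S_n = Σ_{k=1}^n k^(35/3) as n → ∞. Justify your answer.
S_n ~ (3/38) · n^(38/3)

Integral comparison: Σ_{k=1}^n k^(35/3) = ∫_0^n x^(35/3) dx + O(n^(35/3)). The integral is n^(1 + 35/3) / (1 + 35/3) = n^((35+3)/3) / ((35+3)/3) = (3/38) · n^(38/3).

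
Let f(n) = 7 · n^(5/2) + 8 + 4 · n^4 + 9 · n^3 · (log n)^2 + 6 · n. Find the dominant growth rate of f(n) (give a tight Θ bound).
f(n) ∈ Θ(n^4)

Compare the terms by growth order. For large n, n^a · (log n)^b dominates n^a' · (log n)^b' iff a > a', or (a = a' and b > b'). Ranking the 5 terms shows the dominant one is 4 · n^4. Hence f(n) ∈ Θ(n^4).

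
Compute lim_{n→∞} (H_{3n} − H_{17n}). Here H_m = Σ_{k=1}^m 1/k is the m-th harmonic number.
lim = ln(3/17)

Euler-Maclaurin gives H_m = ln m + γ + 1/(2m) + O(1/m^2). The γ and O(1/m) terms cancel in the difference:
  H_{3n} − H_{17n} = ln(3n) − ln(17n) + O(1/n) = ln(3/17) + O(1/n).
Hence the limit is ln(3/17).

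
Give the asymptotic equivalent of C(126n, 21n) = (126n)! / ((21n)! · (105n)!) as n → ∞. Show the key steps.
C(126n, 21n) ~ (46656/3125)^(21n) · sqrt(3/(5π·21n))

Write N = 21n. Apply Stirling to each factorial:
  (6N)! ~ sqrt(2π·6N) · (6N/e)^(6N),
  N! ~ sqrt(2π N) · (N/e)^N,
  (5N)! ~ sqrt(2π·5N) · (5N/e)^(5N).
The exponential factors combine to (6N)^(6N) / (N^N · (5N)^(5N)) = 6^(6N)/5^(5N) = (6^6/5^5)^N = (46656/3125)^N.
The square-root prefactors combine to sqrt(2π·6N) / (sqrt(2π N)·sqrt(2π·5N)) = sqrt(6 / (2π·5·N)) = sqrt(3/(5π·21n)).
Substituting N = 21n: C(126n, 21n) ~ (46656/3125)^(21n) · sqrt(3/(5π·21n)).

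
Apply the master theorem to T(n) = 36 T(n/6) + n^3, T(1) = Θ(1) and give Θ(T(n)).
T(n) = Θ(n^3)

log_6 36 ≈ 2.000. f(n) = n^3 dominates n^(log_6 36) since 3 > 2.000, and the regularity condition a·f(n/b) = 36·(n/6)^3 = (36/216)·n^3 ≤ c·f(n) holds with c = 36/216 ≈ 0.167 < 1. So this is Case 3: T(n) = Θ(f(n)) = Θ(n^3).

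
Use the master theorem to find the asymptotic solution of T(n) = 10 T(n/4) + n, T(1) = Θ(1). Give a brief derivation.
T(n) = Θ(n^(log_4 10))

Master theorem: compare f(n) = n to n^(log_4 10) where log_4 10 ≈ 1.661. Since 1 < log_4 10, we have f(n) = O(n^(log_4 10 − ε)) for some ε > 0 — Case 1. Hence T(n) = Θ(n^(log_4 10)).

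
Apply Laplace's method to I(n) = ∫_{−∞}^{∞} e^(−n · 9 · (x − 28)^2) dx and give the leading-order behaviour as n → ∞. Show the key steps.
I(n) = sqrt(π/(9n))

Here φ(x) = 9 · (x − 28)^2 has its unique minimum at x* = 28 with φ(x*) = 0 and φ''(x*) = 18. Laplace's method gives
  I(n) ~ e^(−n φ(x*)) · sqrt(2π / (n · φ''(x*))) = sqrt(2π / (18n)) = sqrt(π/(9n)).
This is exact: substituting u = (x − 28)·sqrt(9n) gives I(n) = (1/sqrt(9n)) ∫_{−∞}^{∞} e^(−u^2) du = sqrt(π/(9n)).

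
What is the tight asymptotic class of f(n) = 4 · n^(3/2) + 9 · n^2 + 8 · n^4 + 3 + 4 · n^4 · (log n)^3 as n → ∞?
f(n) ∈ Θ(n^4 · (log n)^3)

Compare the terms by growth order. For large n, n^a · (log n)^b dominates n^a' · (log n)^b' iff a > a', or (a = a' and b > b'). Ranking the 5 terms shows the dominant one is 4 · n^4 · (log n)^3. Hence f(n) ∈ Θ(n^4 · (log n)^3).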